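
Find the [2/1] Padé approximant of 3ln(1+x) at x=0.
x*(x + 6)/(2*(2*x/3 + 1))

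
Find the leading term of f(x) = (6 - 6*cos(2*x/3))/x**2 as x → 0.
4/3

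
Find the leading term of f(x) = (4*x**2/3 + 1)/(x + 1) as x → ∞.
4*x/3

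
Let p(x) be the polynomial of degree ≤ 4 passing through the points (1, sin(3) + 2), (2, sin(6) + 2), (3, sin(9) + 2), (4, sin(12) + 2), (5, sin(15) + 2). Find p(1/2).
35*sin(15)/128 + 315*sin(3)/128 - 45*sin(12)/32 - 105*sin(6)/32 + 189*sin(9)/64 + 2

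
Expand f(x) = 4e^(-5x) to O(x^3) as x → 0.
4 - 20*x + 50*x**2 + O(x**3)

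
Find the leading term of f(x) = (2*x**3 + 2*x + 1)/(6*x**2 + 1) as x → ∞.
x/3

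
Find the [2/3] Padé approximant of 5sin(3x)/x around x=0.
(15 - 63*x**2/4)/(9*x**2/20 + 1)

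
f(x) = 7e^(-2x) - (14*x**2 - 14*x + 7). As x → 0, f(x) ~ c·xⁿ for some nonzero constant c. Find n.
3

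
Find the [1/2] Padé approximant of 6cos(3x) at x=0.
6/(9*x**2/2 + 1)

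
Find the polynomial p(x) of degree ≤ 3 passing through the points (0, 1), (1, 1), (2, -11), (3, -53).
-3*x**3 + 3*x**2 + 1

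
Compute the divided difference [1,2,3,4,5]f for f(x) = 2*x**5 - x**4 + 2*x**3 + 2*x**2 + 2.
29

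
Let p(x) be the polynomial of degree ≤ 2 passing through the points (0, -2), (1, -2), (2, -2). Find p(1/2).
-2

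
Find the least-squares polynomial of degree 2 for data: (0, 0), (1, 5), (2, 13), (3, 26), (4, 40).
-4/35 + (247/70)x + (23/14)x²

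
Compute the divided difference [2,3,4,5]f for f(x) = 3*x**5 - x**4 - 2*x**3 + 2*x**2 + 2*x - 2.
359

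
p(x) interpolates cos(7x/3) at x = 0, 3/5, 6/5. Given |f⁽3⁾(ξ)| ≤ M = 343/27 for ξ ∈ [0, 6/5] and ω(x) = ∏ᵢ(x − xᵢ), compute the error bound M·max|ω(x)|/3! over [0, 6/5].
343*sqrt(3)/3375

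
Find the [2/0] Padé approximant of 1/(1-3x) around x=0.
9*x**2 + 3*x + 1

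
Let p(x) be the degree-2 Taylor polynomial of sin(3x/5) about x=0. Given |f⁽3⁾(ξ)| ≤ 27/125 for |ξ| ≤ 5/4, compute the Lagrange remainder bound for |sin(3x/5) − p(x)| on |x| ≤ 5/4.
9/128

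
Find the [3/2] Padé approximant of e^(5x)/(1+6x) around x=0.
(192625*x**3/32628 + 70125*x**2/10876 + 10335*x/2719 + 1)/(-78865*x**2/10876 + 13054*x/2719 + 1)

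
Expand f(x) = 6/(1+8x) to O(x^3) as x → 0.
6 - 48*x + 384*x**2 + O(x**3)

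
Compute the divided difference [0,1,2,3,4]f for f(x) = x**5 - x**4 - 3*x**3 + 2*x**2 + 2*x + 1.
9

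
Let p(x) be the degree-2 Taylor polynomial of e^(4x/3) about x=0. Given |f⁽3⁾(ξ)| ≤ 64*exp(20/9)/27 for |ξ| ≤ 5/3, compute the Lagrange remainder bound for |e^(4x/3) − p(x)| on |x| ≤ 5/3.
4000*exp(20/9)/2187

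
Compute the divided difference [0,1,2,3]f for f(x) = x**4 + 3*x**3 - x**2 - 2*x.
9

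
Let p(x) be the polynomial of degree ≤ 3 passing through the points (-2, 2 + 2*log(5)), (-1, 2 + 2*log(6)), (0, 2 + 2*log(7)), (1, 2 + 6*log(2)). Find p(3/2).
2 + log(294912*2**(3/4)*21**(5/8)*5**(3/8)/84035)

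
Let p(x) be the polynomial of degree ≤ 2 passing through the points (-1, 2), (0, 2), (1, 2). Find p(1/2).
2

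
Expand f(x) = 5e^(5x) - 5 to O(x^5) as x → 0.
25*x + 125*x**2/2 + 625*x**3/6 + 3125*x**4/24 + O(x**5)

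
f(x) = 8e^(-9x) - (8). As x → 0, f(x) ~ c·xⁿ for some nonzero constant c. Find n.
1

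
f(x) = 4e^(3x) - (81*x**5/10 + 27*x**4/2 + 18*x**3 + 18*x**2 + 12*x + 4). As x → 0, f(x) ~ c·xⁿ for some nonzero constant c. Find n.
6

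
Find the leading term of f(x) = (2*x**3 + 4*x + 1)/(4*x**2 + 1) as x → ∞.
x/2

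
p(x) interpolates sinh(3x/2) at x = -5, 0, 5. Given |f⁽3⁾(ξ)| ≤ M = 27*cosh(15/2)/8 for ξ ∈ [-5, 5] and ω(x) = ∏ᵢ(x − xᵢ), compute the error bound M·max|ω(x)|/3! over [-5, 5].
125*sqrt(3)*cosh(15/2)/8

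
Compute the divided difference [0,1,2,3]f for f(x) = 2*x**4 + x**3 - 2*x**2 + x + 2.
13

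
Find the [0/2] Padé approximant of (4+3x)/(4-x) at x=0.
1/(3*x**2/4 - x + 1)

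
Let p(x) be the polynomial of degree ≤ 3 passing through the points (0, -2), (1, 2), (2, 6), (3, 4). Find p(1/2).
-3/8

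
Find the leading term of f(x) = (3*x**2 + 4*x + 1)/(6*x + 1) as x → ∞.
x/2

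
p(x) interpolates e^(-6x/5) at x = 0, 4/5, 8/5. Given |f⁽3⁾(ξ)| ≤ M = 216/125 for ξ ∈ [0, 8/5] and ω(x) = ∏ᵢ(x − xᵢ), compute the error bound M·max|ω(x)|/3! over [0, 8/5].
512*sqrt(3)/15625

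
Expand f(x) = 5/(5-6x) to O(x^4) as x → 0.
1 + 6*x/5 + 36*x**2/25 + 216*x**3/125 + O(x**4)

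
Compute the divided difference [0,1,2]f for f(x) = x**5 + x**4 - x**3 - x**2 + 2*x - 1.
18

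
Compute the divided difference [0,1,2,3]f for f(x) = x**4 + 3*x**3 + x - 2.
9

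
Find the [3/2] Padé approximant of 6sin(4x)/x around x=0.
(24 - 224*x**2/5)/(4*x**2/5 + 1)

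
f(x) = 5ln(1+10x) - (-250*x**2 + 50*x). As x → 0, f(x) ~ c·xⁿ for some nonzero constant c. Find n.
3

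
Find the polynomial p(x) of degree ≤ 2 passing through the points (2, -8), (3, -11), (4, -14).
-3*x - 2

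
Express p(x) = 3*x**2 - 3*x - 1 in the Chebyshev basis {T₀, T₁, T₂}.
(1/2)T₀ + (-3)T₁ + (3/2)T₂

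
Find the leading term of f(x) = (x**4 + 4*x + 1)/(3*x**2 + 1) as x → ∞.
x**2/3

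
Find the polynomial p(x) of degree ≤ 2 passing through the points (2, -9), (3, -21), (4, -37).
-2*x**2 - 2*x + 3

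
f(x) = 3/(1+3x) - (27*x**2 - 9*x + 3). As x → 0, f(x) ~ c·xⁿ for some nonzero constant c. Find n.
3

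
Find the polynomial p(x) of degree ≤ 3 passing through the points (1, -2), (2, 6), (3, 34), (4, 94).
2*x**3 - 2*x**2 - 2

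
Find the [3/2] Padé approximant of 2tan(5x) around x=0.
(-50*x**3/3 + 10*x)/(1 - 10*x**2)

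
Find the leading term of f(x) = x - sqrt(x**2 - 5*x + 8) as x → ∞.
5/2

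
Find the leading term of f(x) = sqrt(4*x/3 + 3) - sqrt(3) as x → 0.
2*sqrt(3)*x/9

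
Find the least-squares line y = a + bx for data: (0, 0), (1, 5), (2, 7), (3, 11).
a = 1/2, b = 7/2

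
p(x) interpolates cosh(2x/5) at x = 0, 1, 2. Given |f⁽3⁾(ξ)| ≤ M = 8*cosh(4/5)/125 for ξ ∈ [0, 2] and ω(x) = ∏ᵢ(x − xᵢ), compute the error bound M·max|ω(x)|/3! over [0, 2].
8*sqrt(3)*cosh(4/5)/3375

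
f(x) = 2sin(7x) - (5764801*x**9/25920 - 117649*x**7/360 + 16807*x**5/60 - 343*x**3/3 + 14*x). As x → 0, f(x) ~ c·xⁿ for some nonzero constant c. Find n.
11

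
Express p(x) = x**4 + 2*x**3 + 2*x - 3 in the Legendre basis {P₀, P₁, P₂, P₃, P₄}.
(-14/5)P₀ + (16/5)P₁ + (4/7)P₂ + (4/5)P₃ + (8/35)P₄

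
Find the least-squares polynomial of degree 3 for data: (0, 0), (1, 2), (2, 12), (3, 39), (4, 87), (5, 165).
5/126 + (-299/756)x + (37/36)x² + (61/54)x³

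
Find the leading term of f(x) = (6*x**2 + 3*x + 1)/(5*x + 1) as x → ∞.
6*x/5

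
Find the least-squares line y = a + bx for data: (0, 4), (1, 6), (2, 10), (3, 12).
a = 19/5, b = 14/5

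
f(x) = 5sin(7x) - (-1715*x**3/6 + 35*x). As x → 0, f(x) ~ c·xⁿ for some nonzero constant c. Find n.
5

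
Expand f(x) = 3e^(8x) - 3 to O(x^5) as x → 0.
24*x + 96*x**2 + 256*x**3 + 512*x**4 + O(x**5)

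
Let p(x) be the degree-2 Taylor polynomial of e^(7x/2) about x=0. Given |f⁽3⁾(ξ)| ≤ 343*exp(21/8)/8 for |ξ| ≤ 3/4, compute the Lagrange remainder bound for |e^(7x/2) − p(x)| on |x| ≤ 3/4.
3087*exp(21/8)/1024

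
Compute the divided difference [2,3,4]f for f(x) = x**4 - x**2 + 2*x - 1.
54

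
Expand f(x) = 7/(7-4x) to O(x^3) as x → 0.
1 + 4*x/7 + 16*x**2/49 + O(x**3)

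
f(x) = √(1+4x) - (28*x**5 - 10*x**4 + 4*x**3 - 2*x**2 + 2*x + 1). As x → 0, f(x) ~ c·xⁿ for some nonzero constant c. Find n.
6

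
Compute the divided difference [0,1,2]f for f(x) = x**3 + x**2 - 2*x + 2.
4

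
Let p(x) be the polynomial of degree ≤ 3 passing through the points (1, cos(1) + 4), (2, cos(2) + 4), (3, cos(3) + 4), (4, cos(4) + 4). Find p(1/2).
21*cos(3)/16 - 5*cos(4)/16 - 35*cos(2)/16 + 35*cos(1)/16 + 4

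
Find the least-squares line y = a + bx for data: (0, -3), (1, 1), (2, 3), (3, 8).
a = -3, b = 7/2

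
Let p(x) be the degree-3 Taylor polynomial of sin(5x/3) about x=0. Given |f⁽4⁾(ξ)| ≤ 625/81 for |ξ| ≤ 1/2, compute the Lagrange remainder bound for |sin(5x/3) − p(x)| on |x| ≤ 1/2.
625/31104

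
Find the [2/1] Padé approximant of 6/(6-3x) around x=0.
1/(1 - x/2)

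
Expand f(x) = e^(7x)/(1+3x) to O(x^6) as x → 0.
1 + 4*x + 25*x**2/2 + 59*x**3/3 + 985*x**4/24 + 254*x**5/15 + O(x**6)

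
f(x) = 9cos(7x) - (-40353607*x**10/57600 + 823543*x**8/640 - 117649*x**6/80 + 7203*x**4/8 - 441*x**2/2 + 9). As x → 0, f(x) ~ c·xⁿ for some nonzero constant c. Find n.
12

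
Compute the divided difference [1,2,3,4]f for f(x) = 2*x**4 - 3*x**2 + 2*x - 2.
20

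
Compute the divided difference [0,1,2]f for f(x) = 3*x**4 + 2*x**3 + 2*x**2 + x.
29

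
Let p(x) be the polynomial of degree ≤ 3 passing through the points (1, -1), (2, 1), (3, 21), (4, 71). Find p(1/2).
1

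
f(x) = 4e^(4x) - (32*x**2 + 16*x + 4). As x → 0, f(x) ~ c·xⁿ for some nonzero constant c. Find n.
3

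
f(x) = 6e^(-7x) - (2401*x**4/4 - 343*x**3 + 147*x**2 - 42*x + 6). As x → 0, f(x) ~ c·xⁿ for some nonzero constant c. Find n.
5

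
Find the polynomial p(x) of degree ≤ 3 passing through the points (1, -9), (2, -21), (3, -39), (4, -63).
-3*x**2 - 3*x - 3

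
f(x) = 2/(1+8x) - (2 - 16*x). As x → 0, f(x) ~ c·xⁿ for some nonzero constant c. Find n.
2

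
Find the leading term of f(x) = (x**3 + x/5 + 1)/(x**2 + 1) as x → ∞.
x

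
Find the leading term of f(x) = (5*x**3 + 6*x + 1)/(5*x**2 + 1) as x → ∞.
x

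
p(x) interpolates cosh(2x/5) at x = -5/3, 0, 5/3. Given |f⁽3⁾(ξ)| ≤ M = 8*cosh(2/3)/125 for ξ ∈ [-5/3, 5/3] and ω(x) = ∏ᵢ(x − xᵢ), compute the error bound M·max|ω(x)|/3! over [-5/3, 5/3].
8*sqrt(3)*cosh(2/3)/729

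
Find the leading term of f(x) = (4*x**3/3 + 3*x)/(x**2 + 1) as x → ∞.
4*x/3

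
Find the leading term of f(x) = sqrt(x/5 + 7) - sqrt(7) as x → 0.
sqrt(7)*x/70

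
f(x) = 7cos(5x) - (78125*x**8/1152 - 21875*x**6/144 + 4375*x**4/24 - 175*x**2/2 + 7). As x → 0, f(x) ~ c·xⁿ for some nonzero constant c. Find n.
10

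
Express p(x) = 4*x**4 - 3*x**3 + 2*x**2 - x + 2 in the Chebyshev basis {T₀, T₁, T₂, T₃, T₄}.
(9/2)T₀ + (-13/4)T₁ + (3)T₂ + (-3/4)T₃ + (1/2)T₄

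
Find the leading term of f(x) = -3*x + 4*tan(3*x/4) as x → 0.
9*x**3/16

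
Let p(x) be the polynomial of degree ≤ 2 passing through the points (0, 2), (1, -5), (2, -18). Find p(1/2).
-3/4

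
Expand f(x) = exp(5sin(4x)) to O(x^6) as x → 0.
1 + 20*x + 200*x**2 + 1280*x**3 + 5600*x**4 + 48128*x**5/3 + O(x**6)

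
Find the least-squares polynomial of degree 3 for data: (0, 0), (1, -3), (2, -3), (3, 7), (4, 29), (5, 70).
5/126 + (-2693/756)x + (-17/36)x² + (43/54)x³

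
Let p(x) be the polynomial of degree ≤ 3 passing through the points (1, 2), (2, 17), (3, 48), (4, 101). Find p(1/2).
-11/8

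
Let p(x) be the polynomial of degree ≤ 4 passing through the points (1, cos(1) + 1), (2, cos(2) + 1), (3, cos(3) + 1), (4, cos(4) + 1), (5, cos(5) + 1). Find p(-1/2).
1485*cos(3)/64 + 315*cos(5)/128 + 1 + 1155*cos(1)/128 - 385*cos(4)/32 - 693*cos(2)/32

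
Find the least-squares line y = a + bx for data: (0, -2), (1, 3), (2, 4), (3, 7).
a = -6/5, b = 14/5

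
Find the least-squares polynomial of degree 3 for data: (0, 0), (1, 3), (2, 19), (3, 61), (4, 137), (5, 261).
1/126 + (-25/108)x + (80/63)x² + (199/108)x³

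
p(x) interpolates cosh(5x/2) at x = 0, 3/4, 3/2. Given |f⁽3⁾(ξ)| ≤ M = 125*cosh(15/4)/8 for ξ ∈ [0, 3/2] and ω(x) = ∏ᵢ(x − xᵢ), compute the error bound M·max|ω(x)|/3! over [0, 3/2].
125*sqrt(3)*cosh(15/4)/512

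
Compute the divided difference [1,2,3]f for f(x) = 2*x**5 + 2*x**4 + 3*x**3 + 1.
248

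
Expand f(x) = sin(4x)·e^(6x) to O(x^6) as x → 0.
4*x + 24*x**2 + 184*x**3/3 + 80*x**4 + 488*x**5/15 + O(x**6)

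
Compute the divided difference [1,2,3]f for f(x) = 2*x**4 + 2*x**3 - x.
62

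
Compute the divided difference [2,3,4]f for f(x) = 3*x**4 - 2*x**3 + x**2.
148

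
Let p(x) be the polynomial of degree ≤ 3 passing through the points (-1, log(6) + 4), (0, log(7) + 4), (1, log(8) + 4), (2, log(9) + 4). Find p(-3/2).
log(192*2**(1/8)*3**(9/16)*7**(13/16)/343) + 4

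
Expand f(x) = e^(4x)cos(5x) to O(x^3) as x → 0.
1 + 4*x - 9*x**2/2 + O(x**3)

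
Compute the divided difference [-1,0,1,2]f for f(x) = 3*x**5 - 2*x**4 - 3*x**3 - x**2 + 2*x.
8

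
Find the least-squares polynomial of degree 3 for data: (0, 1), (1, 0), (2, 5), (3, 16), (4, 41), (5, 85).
7/9 + (-43/378)x + (-185/252)x² + (89/108)x³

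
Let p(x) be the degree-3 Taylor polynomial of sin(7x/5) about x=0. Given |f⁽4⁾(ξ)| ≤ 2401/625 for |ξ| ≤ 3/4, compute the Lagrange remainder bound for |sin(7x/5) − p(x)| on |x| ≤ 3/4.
64827/1280000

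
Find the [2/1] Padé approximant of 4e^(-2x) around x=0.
(8*x**2/3 - 16*x/3 + 4)/(2*x/3 + 1)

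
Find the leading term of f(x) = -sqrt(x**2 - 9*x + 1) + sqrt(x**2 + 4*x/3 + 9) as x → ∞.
31/6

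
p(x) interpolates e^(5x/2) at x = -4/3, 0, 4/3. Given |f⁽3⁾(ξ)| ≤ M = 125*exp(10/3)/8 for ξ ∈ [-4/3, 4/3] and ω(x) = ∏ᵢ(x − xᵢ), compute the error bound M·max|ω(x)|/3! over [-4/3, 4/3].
1000*sqrt(3)*exp(10/3)/729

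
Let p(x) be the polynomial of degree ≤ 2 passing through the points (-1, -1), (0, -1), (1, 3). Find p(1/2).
1/2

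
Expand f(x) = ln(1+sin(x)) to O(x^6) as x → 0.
x - x**2/2 + x**3/6 - x**4/12 + x**5/24 + O(x**6)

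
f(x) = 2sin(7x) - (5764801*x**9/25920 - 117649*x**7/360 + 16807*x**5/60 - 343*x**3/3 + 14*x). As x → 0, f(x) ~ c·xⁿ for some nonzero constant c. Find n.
11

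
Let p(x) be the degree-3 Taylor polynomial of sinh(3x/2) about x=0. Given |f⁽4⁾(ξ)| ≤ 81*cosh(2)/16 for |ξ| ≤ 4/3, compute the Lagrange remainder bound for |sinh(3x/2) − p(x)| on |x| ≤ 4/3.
2*cosh(2)/3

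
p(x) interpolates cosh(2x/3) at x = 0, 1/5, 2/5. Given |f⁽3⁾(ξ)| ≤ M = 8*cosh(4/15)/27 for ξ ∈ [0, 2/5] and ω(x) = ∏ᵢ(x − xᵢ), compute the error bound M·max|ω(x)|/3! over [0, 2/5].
8*sqrt(3)*cosh(4/15)/91125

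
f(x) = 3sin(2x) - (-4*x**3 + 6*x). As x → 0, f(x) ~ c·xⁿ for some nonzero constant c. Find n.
5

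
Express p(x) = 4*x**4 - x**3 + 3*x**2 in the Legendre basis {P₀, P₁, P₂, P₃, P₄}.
(9/5)P₀ + (-3/5)P₁ + (30/7)P₂ + (-2/5)P₃ + (32/35)P₄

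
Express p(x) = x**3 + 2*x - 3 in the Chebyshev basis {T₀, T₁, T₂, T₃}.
(-3)T₀ + (11/4)T₁ + (1/4)T₃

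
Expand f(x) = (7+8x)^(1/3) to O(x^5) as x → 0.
7**(1/3) + 8*7**(1/3)*x/21 - 64*7**(1/3)*x**2/441 + 2560*7**(1/3)*x**3/27783 - 40960*7**(1/3)*x**4/583443 + O(x**5)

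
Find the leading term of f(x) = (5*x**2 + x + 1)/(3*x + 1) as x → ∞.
5*x/3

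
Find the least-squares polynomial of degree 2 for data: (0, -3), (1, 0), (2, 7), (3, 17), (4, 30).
-109/35 + (121/70)x + (23/14)x²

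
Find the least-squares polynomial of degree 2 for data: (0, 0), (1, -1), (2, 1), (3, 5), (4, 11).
-4/35 + (-62/35)x + (8/7)x²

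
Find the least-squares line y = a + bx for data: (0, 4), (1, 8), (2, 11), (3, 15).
a = 41/10, b = 18/5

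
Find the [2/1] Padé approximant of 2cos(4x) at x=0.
2 - 16*x**2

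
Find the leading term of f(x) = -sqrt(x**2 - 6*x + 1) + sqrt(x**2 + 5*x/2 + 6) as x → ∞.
17/4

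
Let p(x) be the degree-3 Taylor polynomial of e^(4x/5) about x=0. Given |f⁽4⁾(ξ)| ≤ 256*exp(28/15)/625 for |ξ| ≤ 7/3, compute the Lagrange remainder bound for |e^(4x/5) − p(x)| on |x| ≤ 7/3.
76832*exp(28/15)/151875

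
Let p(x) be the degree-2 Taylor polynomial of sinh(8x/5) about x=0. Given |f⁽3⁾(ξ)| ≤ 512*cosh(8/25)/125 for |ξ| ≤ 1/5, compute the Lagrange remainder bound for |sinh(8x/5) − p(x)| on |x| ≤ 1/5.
256*cosh(8/25)/46875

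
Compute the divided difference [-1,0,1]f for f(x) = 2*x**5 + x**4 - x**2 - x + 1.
0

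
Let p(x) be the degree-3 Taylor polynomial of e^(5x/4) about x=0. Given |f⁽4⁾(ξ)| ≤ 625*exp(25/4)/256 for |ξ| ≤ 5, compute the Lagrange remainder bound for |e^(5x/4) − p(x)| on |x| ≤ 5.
390625*exp(25/4)/6144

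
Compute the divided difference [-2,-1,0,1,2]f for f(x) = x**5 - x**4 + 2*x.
-1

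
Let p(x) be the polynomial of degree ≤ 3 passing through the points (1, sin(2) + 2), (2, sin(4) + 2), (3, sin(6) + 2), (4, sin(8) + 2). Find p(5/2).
9*sin(4)/16 + 9*sin(6)/16 - sin(8)/16 - sin(2)/16 + 2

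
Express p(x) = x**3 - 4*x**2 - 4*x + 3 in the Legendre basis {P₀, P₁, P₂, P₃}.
(5/3)P₀ + (-17/5)P₁ + (-8/3)P₂ + (2/5)P₃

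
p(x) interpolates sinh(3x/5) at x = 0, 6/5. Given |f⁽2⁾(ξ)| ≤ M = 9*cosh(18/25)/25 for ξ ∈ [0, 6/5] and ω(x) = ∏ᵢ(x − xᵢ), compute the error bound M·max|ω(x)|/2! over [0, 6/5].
81*cosh(18/25)/1250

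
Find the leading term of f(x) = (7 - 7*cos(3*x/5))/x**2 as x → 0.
63/50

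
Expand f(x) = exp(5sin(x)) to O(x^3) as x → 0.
1 + 5*x + 25*x**2/2 + O(x**3)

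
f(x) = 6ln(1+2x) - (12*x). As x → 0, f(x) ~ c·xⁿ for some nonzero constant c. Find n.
2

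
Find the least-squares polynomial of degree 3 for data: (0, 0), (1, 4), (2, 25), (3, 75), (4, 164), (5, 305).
-1/63 + (-275/378)x + (719/252)x² + (205/108)x³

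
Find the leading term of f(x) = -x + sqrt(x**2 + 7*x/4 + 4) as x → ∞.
7/8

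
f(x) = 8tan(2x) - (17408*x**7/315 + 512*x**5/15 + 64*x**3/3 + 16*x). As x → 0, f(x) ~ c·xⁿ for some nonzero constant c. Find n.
9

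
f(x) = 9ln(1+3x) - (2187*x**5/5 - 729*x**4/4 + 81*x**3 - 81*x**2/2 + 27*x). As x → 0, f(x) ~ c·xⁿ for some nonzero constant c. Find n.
6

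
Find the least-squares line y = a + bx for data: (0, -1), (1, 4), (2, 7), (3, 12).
a = -4/5, b = 21/5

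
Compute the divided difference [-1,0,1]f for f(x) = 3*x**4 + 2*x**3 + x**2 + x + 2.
4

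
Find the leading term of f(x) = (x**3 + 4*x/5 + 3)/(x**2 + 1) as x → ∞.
x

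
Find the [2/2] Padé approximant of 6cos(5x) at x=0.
(6 - 125*x**2/2)/(25*x**2/12 + 1)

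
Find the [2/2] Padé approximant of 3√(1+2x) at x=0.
(15*x**2/4 + 15*x/2 + 3)/(x**2/4 + 3*x/2 + 1)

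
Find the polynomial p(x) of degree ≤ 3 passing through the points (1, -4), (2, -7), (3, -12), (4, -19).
-x**2 - 3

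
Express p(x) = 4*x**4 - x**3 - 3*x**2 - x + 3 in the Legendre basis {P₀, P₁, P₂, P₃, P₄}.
(14/5)P₀ + (-8/5)P₁ + (2/7)P₂ + (-2/5)P₃ + (32/35)P₄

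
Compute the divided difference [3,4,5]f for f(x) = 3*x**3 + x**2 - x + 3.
37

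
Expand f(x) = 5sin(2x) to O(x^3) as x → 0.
10*x + O(x**3)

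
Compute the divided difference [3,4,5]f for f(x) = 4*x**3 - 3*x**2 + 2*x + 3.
45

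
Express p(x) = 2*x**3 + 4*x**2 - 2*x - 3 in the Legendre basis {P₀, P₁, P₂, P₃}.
(-5/3)P₀ + (-4/5)P₁ + (8/3)P₂ + (4/5)P₃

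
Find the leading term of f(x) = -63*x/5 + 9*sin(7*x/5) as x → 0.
-1029*x**3/250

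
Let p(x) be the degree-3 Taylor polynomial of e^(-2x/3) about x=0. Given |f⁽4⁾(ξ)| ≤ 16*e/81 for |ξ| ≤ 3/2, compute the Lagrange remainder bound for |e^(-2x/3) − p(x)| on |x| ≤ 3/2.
e/24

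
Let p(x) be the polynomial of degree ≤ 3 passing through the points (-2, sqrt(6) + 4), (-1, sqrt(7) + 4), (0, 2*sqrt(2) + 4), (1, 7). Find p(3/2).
-35*sqrt(2)/8 - 5*sqrt(6)/16 + 21*sqrt(7)/16 + 169/16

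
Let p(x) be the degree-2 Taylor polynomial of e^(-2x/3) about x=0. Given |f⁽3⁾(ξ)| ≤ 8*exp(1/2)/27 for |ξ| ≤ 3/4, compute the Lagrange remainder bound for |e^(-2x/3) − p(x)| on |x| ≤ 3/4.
exp(1/2)/48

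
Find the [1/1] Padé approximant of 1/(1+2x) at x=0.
1/(2*x + 1)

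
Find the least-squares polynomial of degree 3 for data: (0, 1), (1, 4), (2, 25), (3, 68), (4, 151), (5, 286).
40/63 + (713/378)x + (83/126)x² + (56/27)x³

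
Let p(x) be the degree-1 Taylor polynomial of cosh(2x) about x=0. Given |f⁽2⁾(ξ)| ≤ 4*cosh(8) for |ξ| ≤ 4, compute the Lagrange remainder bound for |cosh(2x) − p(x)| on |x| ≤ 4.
32*cosh(8)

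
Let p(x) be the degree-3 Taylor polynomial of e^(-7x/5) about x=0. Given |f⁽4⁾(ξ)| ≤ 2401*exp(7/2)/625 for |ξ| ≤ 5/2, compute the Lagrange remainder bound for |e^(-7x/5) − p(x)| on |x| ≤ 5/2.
2401*exp(7/2)/384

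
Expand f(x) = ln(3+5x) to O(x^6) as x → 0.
log(3) + 5*x/3 - 25*x**2/18 + 125*x**3/81 - 625*x**4/324 + 625*x**5/243 + O(x**6)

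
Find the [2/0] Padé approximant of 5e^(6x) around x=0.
90*x**2 + 30*x + 5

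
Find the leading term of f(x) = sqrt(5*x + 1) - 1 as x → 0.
5*x/2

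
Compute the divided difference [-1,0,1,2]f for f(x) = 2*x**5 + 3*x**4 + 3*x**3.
19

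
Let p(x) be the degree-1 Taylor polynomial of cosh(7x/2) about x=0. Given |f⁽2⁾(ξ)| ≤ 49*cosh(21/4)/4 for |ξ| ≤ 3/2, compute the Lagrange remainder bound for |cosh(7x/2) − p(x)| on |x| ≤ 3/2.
441*cosh(21/4)/32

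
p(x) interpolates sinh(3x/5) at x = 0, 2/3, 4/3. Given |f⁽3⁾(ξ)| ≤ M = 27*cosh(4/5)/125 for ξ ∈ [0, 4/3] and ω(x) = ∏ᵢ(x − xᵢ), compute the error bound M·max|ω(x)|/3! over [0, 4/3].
8*sqrt(3)*cosh(4/5)/3375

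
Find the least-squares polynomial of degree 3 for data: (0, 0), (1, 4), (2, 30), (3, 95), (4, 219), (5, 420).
-1/18 + (-125/756)x + (167/126)x² + (335/108)x³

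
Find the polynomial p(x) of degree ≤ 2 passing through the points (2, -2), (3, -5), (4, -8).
4 - 3*x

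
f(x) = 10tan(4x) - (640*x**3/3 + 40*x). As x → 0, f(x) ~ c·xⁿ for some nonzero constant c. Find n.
5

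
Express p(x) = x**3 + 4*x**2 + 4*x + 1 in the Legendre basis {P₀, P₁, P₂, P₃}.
(7/3)P₀ + (23/5)P₁ + (8/3)P₂ + (2/5)P₃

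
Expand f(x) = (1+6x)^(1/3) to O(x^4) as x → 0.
1 + 2*x - 4*x**2 + 40*x**3/3 + O(x**4)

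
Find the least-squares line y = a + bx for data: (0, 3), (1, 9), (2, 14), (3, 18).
a = 7/2, b = 5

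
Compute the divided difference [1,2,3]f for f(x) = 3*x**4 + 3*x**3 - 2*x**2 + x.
91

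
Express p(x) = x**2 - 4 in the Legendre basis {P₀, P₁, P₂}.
(-11/3)P₀ + (2/3)P₂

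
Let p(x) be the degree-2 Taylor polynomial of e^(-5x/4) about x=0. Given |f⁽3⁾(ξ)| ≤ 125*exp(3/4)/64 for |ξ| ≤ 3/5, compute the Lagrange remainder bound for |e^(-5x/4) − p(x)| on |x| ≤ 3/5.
9*exp(3/4)/128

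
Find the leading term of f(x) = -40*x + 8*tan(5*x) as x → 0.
1000*x**3/3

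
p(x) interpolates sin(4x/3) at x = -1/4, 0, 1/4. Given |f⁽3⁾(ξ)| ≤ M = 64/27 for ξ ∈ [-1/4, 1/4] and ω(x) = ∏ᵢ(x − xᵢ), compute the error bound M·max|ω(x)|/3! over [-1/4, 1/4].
sqrt(3)/729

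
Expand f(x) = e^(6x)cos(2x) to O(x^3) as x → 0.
1 + 6*x + 16*x**2 + O(x**3)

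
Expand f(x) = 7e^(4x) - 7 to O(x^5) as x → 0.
28*x + 56*x**2 + 224*x**3/3 + 224*x**4/3 + O(x**5)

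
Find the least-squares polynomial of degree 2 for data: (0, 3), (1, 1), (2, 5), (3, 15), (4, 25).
87/35 + (-97/35)x + (15/7)x²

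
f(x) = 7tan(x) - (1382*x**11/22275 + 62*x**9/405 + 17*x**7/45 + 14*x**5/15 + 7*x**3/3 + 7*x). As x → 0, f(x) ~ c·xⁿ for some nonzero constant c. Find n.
13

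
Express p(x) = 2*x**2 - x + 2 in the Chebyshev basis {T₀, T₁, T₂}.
(3)T₀ - T₁ + T₂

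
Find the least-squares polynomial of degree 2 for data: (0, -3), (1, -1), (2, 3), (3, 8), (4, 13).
-16/5 + (21/10)x + (1/2)x²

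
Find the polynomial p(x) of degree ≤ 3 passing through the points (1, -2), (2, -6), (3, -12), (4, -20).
-x**2 - x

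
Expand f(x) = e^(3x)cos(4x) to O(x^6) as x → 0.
1 + 3*x - 7*x**2/2 - 39*x**3/2 - 527*x**4/24 - 79*x**5/40 + O(x**6)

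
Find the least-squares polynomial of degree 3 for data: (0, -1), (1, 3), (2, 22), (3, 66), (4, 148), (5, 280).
-137/126 + (1007/756)x + (269/252)x² + (107/54)x³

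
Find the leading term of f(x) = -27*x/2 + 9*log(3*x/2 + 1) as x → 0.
-81*x**2/8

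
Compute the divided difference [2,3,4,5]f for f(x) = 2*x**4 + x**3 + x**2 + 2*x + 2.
29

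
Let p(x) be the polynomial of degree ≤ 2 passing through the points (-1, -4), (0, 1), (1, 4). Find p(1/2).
11/4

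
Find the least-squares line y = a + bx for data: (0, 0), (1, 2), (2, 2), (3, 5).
a = 0, b = 3/2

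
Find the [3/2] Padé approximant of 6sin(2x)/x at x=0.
(12 - 28*x**2/5)/(x**2/5 + 1)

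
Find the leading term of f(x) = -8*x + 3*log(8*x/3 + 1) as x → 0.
-32*x**2/3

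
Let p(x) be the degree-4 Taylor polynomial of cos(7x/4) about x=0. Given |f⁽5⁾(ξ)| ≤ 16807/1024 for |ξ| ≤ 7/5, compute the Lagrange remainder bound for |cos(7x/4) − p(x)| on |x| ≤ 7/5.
282475249/384000000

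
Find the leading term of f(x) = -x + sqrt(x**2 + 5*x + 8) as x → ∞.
5/2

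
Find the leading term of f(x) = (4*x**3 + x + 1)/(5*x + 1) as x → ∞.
4*x**2/5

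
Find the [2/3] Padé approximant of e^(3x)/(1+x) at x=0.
(3*x**2/4 + 6*x/5 + 1)/(3*x**3/10 - 3*x**2/20 - 4*x/5 + 1)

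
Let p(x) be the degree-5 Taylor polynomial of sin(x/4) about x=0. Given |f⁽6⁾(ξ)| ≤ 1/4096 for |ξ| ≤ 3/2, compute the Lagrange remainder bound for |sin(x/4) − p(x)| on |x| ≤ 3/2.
81/20971520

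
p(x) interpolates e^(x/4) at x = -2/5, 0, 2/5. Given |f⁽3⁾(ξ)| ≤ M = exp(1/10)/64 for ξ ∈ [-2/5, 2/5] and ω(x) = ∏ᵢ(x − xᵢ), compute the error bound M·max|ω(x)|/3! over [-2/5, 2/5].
sqrt(3)*exp(1/10)/27000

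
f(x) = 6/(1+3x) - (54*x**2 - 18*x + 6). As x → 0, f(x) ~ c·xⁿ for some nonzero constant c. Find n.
3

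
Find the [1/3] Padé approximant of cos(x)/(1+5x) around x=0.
(1 - x/12)/(59*x**3/24 + x**2/12 + 59*x/12 + 1)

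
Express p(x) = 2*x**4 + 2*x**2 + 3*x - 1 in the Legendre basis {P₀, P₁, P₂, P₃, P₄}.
(1/15)P₀ + (3)P₁ + (52/21)P₂ + (16/35)P₄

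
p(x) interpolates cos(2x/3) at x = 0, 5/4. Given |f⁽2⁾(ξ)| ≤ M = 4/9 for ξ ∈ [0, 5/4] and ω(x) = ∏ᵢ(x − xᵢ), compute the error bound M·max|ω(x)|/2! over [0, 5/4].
25/288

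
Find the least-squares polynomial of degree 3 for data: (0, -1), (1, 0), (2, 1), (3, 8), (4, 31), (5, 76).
-65/63 + (778/189)x + (-38/9)x² + (35/27)x³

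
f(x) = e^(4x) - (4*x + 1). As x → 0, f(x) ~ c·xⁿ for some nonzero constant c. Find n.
2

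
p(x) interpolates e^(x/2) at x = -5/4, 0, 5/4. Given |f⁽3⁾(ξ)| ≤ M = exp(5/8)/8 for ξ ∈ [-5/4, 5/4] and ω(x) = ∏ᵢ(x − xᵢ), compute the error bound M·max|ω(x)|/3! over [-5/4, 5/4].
125*sqrt(3)*exp(5/8)/13824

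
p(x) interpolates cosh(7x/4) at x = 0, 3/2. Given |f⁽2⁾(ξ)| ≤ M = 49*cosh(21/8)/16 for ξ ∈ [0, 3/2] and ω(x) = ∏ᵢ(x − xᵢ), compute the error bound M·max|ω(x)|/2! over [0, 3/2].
441*cosh(21/8)/512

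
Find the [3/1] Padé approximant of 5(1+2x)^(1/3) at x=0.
(-40*x**3/81 + 20*x**2/9 + 10*x + 5)/(4*x/3 + 1)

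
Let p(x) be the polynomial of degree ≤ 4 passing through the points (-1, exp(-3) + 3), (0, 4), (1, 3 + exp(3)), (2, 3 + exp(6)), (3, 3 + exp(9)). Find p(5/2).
(-5 + (-70*exp(3) + 412 + 140*exp(6) + 35*exp(9))*exp(3))*exp(-3)/128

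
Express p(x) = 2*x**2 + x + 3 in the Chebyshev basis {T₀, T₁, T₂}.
(4)T₀ + T₁ + T₂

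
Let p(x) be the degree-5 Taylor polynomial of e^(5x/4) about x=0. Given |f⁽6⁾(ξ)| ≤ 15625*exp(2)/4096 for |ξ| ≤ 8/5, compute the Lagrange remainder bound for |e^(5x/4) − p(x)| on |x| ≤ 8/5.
4*exp(2)/45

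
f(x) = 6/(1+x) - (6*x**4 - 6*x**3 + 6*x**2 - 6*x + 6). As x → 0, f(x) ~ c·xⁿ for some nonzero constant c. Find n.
5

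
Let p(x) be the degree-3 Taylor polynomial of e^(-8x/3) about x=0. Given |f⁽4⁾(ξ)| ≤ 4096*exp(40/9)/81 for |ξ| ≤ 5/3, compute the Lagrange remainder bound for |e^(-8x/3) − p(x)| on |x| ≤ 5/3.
320000*exp(40/9)/19683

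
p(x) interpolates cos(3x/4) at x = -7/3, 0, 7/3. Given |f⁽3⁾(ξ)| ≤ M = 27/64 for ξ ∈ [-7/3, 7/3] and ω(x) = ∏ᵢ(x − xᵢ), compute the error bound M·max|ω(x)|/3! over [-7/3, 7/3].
343*sqrt(3)/1728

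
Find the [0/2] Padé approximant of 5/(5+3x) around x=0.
1/(3*x/5 + 1)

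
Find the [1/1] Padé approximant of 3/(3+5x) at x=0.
1/(5*x/3 + 1)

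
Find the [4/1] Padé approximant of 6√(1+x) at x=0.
(9*x**4/320 - 3*x**3/20 + 27*x**2/20 + 36*x/5 + 6)/(7*x/10 + 1)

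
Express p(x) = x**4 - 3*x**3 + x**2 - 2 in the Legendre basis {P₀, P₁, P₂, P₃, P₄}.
(-22/15)P₀ + (-9/5)P₁ + (26/21)P₂ + (-6/5)P₃ + (8/35)P₄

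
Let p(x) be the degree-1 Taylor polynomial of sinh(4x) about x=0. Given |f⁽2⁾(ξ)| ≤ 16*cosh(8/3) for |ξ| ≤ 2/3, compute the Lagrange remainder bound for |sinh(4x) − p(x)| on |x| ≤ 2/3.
32*cosh(8/3)/9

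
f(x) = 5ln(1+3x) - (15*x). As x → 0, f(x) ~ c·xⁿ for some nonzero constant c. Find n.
2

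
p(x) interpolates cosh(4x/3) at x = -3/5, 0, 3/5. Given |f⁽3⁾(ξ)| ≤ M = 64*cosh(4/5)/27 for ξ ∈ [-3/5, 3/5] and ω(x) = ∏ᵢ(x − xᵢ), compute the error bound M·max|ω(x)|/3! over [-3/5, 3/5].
64*sqrt(3)*cosh(4/5)/3375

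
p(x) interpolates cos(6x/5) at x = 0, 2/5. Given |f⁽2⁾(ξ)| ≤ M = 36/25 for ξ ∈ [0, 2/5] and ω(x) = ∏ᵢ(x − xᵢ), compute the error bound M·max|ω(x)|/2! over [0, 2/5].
18/625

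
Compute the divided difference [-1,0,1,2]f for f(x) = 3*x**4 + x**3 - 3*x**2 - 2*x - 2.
7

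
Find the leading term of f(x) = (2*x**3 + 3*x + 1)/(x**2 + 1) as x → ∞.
2*x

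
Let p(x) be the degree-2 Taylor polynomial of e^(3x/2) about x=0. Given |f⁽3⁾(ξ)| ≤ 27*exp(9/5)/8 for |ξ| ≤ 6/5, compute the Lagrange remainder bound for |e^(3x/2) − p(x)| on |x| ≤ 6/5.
243*exp(9/5)/250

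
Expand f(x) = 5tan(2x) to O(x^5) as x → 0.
10*x + 40*x**3/3 + O(x**5)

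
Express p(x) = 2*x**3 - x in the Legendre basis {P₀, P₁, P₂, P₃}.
(1/5)P₁ + (4/5)P₃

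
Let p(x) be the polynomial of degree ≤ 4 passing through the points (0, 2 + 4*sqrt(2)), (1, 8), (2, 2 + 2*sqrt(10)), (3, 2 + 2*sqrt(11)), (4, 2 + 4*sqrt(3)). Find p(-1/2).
-283/16 - 45*sqrt(11)/16 + 35*sqrt(3)/32 + 315*sqrt(2)/32 + 189*sqrt(10)/32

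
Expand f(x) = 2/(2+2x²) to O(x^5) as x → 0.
1 - x**2 + x**4 + O(x**5)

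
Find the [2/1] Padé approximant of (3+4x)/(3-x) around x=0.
(4*x/3 + 1)/(1 - x/3)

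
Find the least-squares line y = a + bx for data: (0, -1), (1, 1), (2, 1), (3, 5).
a = -6/5, b = 9/5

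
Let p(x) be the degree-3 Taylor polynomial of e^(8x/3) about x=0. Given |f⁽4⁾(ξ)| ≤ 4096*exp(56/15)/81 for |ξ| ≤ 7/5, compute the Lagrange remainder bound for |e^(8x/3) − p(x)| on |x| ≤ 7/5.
1229312*exp(56/15)/151875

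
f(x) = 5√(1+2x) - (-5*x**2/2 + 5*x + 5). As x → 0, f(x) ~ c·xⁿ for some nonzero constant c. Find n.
3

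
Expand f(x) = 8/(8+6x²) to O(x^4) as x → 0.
1 - 3*x**2/4 + O(x**4)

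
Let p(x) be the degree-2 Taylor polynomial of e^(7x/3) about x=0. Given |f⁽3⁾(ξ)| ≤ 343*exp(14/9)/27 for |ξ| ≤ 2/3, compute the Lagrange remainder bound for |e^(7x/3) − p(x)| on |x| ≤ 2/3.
1372*exp(14/9)/2187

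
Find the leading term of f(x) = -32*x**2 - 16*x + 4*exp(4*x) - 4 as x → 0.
128*x**3/3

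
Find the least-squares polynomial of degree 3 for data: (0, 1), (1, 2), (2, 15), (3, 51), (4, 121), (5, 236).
1 + (-4/3)x + (1/2)x² + (11/6)x³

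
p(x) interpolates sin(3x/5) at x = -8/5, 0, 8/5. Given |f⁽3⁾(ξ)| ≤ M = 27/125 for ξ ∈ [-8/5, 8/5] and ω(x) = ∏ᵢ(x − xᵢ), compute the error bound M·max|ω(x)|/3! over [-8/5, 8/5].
512*sqrt(3)/15625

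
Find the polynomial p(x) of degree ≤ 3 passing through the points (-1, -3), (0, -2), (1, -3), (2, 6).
2*x**3 - x**2 - 2*x - 2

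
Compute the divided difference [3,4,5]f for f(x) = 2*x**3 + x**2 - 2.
25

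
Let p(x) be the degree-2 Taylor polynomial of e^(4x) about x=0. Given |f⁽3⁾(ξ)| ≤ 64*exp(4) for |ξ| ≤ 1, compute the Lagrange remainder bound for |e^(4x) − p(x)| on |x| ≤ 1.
32*exp(4)/3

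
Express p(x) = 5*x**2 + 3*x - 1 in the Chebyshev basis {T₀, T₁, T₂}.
(3/2)T₀ + (3)T₁ + (5/2)T₂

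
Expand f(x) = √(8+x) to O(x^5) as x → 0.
2*sqrt(2) + sqrt(2)*x/8 - sqrt(2)*x**2/256 + sqrt(2)*x**3/4096 - 5*sqrt(2)*x**4/262144 + O(x**5)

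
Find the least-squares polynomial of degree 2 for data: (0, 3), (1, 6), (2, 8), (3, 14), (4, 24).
25/7 + (-1/7)x + (9/7)x²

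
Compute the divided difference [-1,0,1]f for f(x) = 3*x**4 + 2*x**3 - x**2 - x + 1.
2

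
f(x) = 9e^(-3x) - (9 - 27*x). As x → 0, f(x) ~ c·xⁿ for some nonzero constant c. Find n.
2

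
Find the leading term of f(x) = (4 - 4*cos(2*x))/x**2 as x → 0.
8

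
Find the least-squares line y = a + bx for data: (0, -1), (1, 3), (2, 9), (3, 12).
a = -1, b = 9/2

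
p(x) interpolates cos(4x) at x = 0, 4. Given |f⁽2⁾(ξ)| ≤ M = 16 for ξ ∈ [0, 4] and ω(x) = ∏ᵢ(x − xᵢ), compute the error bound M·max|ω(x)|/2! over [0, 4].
32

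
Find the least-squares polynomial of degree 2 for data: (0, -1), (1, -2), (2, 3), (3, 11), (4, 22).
-47/35 + (-127/70)x + (27/14)x²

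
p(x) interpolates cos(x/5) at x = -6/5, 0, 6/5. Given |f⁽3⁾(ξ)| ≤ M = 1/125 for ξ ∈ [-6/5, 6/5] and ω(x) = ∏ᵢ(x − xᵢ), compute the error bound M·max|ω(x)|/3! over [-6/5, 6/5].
8*sqrt(3)/15625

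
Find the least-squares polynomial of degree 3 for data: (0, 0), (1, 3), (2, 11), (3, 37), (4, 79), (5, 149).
19/126 + (239/756)x + (53/63)x² + (109/108)x³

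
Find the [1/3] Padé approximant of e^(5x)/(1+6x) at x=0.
(95*x/52 + 1)/(6925*x**3/312 - 815*x**2/52 + 147*x/52 + 1)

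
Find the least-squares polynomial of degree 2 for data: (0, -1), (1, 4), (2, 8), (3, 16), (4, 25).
-24/35 + (104/35)x + (6/7)x²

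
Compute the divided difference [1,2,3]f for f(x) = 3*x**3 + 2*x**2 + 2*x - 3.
20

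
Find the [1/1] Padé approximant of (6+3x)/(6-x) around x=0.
(x/2 + 1)/(1 - x/6)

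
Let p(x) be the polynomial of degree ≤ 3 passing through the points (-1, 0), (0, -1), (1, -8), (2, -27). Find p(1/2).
-27/8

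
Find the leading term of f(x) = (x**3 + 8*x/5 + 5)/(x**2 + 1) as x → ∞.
x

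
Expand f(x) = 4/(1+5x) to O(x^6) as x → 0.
4 - 20*x + 100*x**2 - 500*x**3 + 2500*x**4 - 12500*x**5 + O(x**6)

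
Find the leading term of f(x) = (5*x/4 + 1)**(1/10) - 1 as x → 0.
x/8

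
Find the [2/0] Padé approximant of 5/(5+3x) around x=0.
9*x**2/25 - 3*x/5 + 1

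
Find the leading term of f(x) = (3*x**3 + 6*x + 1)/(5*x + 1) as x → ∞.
3*x**2/5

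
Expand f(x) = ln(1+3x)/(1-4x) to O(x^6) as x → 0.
3*x + 15*x**2/2 + 39*x**3 + 543*x**4/4 + 2958*x**5/5 + O(x**6)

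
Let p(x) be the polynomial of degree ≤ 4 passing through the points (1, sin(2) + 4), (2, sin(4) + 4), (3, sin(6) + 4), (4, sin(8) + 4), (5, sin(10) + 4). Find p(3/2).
35*sin(4)/32 - 5*sin(10)/128 - 35*sin(6)/64 + 7*sin(8)/32 + 35*sin(2)/128 + 4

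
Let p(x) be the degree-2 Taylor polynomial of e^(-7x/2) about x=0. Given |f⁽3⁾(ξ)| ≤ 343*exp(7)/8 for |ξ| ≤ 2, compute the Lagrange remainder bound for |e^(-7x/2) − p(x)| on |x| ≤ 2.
343*exp(7)/6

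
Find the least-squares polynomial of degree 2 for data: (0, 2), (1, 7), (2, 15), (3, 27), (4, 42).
71/35 + (22/7)x + (12/7)x²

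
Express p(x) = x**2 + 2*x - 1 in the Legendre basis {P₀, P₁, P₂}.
(-2/3)P₀ + (2)P₁ + (2/3)P₂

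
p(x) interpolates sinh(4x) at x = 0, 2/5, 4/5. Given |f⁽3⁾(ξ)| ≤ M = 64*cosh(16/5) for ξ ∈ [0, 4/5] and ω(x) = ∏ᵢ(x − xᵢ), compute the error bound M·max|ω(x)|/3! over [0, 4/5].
512*sqrt(3)*cosh(16/5)/3375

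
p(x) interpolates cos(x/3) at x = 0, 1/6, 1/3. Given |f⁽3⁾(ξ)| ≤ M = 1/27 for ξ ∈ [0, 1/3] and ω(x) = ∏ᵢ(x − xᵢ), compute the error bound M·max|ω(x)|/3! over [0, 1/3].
sqrt(3)/157464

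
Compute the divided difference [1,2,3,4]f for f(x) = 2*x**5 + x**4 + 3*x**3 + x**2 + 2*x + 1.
143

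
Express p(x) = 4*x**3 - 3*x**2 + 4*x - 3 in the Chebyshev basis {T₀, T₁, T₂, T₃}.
(-9/2)T₀ + (7)T₁ + (-3/2)T₂ + T₃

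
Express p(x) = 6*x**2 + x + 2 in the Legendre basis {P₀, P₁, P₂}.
(4)P₀ + P₁ + (4)P₂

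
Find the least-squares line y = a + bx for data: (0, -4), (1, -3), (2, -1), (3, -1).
a = -39/10, b = 11/10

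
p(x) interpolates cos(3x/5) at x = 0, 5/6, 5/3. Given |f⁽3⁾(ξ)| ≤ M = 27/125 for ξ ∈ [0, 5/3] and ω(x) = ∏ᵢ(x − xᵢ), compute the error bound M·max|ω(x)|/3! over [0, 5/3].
sqrt(3)/216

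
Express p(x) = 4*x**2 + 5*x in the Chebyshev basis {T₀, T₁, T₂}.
(2)T₀ + (5)T₁ + (2)T₂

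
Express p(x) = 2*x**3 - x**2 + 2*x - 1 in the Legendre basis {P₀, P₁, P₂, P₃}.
(-4/3)P₀ + (16/5)P₁ + (-2/3)P₂ + (4/5)P₃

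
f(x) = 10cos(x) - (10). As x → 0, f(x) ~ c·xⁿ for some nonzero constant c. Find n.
2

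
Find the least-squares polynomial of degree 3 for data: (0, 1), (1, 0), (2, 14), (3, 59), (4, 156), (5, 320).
125/126 + (-227/108)x + (-223/126)x² + (323/108)x³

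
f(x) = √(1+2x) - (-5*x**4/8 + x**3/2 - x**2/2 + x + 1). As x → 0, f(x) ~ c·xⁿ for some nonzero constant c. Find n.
5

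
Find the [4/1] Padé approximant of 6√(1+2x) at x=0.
(9*x**4/20 - 6*x**3/5 + 27*x**2/5 + 72*x/5 + 6)/(7*x/5 + 1)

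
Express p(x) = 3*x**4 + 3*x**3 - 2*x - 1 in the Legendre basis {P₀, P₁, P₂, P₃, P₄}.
(-2/5)P₀ + (-1/5)P₁ + (12/7)P₂ + (6/5)P₃ + (24/35)P₄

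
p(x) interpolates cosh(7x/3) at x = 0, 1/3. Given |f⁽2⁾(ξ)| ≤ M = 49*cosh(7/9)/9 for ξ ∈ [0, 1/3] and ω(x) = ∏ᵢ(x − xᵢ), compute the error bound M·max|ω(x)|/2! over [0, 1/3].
49*cosh(7/9)/648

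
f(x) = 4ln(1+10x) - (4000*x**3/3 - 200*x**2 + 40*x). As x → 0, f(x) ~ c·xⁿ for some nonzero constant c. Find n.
4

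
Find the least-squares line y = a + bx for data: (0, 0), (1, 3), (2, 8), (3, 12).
a = -2/5, b = 41/10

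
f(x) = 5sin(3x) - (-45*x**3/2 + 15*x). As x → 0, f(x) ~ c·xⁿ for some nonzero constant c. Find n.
5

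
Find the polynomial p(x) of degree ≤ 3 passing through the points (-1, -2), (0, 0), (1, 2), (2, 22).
3*x**3 - x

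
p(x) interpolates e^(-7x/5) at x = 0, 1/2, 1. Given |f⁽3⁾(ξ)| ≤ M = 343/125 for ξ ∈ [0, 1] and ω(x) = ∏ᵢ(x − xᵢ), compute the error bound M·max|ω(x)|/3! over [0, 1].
343*sqrt(3)/27000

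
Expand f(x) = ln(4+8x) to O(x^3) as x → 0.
log(4) + 2*x - 2*x**2 + O(x**3)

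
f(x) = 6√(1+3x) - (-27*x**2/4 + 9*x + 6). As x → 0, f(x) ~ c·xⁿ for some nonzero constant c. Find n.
3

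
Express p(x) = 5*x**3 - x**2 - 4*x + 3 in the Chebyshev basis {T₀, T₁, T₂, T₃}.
(5/2)T₀ + (-1/4)T₁ + (-1/2)T₂ + (5/4)T₃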